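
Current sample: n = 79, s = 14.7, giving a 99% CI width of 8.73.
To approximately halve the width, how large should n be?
n ≈ 316

CI width ∝ 1/√n
To reduce width by factor 2, need √n to grow by 2 → need 2² = 4 times as many samples.

Current: n = 79, width = 8.73
New: n = 316, width ≈ 4.29

Width reduced by factor of 8.73/4.29 = 2.03.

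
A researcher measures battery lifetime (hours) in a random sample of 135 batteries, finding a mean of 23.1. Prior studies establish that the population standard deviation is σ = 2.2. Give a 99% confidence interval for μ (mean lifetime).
(22.61, 23.59)

z-interval (σ known):
z* = 2.576 for 99% confidence

Margin of error = z* · σ/√n = 2.576 · 2.2/√135 = 0.49

CI: (23.1 - 0.49, 23.1 + 0.49) = (22.61, 23.59)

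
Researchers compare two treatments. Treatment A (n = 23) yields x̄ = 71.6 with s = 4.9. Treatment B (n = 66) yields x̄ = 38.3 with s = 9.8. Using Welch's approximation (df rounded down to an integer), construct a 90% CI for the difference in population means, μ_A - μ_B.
(30.67, 35.93)

Difference: x̄₁ - x̄₂ = 33.30
SE = √(s₁²/n₁ + s₂²/n₂) = √(4.9²/23 + 9.8²/66) = 1.5808
df = 76.06 → 76 (Welch–Satterthwaite, rounded down)
t* = 1.665

CI: 33.30 ± 1.665 · 1.5808 = 33.30 ± 2.63 = (30.67, 35.93)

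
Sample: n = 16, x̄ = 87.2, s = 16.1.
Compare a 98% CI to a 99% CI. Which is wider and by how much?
99% CI is wider by 2.77

df = 15
98% CI: t* = 2.602, (76.73, 97.67), width = 2 · t* · s/√n = 20.95
99% CI: t* = 2.947, (75.34, 99.06), width = 2 · t* · s/√n = 23.72

The 99% CI is wider by 23.72 - 20.95 = 2.77.
Higher confidence requires a wider interval.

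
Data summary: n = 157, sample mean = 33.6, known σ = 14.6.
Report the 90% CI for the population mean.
(31.68, 35.52)

z-interval (σ known):
z* = 1.645 for 90% confidence

Margin of error = z* · σ/√n = 1.645 · 14.6/√157 = 1.92

CI: (33.6 - 1.92, 33.6 + 1.92) = (31.68, 35.52)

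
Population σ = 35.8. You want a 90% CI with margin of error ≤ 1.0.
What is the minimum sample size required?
n ≥ 3469

For margin E ≤ 1.0:
n ≥ (z* · σ / E)²
n ≥ (1.645 · 35.8 / 1.0)²
n ≥ 3468.15

Minimum n = 3469 (rounding up)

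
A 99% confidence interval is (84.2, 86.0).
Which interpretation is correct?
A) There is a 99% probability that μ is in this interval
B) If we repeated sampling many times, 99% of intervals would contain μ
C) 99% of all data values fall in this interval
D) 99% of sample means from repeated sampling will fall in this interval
B

A) Wrong — μ is fixed; the randomness lives in the interval, not in μ.
B) Correct — this is the frequentist long-run coverage interpretation.
C) Wrong — a CI is about the parameter μ, not individual data values.
D) Wrong — coverage applies to intervals containing μ, not to future x̄ values.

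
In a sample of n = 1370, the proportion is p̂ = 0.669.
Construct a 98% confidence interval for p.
(0.639, 0.699)

Proportion CI:
SE = √(p̂(1-p̂)/n) = √(0.669 · 0.331 / 1370) = 0.01271

z* = 2.326
Margin = z* · SE = 2.326 · 0.01271 = 0.0296

CI: 0.669 ± 0.0296 = (0.639, 0.699)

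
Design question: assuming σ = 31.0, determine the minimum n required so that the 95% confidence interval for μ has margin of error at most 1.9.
n ≥ 1023

For margin E ≤ 1.9:
n ≥ (z* · σ / E)²
n ≥ (1.960 · 31.0 / 1.9)²
n ≥ 1022.65

Minimum n = 1023 (rounding up)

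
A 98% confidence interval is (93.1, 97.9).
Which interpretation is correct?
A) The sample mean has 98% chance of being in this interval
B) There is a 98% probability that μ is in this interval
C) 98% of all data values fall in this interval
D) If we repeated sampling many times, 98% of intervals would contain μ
D

A) Wrong — x̄ is observed and sits in the interval by construction.
B) Wrong — μ is fixed; the randomness lives in the interval, not in μ.
C) Wrong — a CI is about the parameter μ, not individual data values.
D) Correct — this is the frequentist long-run coverage interpretation.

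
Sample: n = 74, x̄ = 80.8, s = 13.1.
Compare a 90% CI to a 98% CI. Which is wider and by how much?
98% CI is wider by 2.18

df = 73
90% CI: t* = 1.666, (78.26, 83.34), width = 2 · t* · s/√n = 5.07
98% CI: t* = 2.379, (77.18, 84.42), width = 2 · t* · s/√n = 7.25

The 98% CI is wider by 7.25 - 5.07 = 2.18.
Higher confidence requires a wider interval.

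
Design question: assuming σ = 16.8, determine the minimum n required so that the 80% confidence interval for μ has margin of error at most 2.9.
n ≥ 56

For margin E ≤ 2.9:
n ≥ (z* · σ / E)²
n ≥ (1.282 · 16.8 / 2.9)²
n ≥ 55.16

Minimum n = 56 (rounding up)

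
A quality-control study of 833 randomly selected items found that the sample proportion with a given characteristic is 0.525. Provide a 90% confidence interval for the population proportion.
(0.497, 0.553)

Proportion CI:
SE = √(p̂(1-p̂)/n) = √(0.525 · 0.475 / 833) = 0.01730

z* = 1.645
Margin = z* · SE = 1.645 · 0.01730 = 0.0285

CI: 0.525 ± 0.0285 = (0.497, 0.553)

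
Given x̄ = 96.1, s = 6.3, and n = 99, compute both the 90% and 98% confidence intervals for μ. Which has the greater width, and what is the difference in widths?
98% CI is wider by 0.89

df = 98
90% CI: t* = 1.661, (95.05, 97.15), width = 2 · t* · s/√n = 2.10
98% CI: t* = 2.365, (94.60, 97.60), width = 2 · t* · s/√n = 2.99

The 98% CI is wider by 2.99 - 2.10 = 0.89.
Higher confidence requires a wider interval.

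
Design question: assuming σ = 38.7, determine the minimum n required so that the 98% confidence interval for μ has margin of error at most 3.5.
n ≥ 662

For margin E ≤ 3.5:
n ≥ (z* · σ / E)²
n ≥ (2.326 · 38.7 / 3.5)²
n ≥ 661.46

Minimum n = 662 (rounding up)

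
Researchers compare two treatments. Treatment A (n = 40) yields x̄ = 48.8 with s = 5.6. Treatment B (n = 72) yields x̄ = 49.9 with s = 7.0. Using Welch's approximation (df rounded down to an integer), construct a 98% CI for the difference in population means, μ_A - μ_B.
(-3.96, 1.76)

Difference: x̄₁ - x̄₂ = -1.10
SE = √(s₁²/n₁ + s₂²/n₂) = √(5.6²/40 + 7.0²/72) = 1.2102
df = 96.26 → 96 (Welch–Satterthwaite, rounded down)
t* = 2.366

CI: -1.10 ± 2.366 · 1.2102 = -1.10 ± 2.86 = (-3.96, 1.76)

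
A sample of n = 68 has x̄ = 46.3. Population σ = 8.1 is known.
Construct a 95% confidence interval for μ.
(44.37, 48.23)

z-interval (σ known):
z* = 1.960 for 95% confidence

Margin of error = z* · σ/√n = 1.960 · 8.1/√68 = 1.93

CI: (46.3 - 1.93, 46.3 + 1.93) = (44.37, 48.23)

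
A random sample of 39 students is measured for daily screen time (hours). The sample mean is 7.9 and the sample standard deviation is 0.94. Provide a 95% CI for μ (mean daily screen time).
(7.60, 8.20)

t-interval (σ unknown):
df = n - 1 = 38
t* = 2.024 for 95% confidence

Margin of error = t* · s/√n = 2.024 · 0.94/√39 = 0.30

CI: (7.60, 8.20)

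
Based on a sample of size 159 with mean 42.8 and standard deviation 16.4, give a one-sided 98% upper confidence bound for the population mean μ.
μ ≤ 45.49

Upper bound (one-sided):
t* = 2.071 (one-sided for 98%)
Upper bound = x̄ + t* · s/√n = 42.8 + 2.071 · 16.4/√159 = 45.49

We are 98% confident that μ ≤ 45.49.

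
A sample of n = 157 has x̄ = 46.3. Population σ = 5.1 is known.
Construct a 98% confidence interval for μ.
(45.35, 47.25)

z-interval (σ known):
z* = 2.326 for 98% confidence

Margin of error = z* · σ/√n = 2.326 · 5.1/√157 = 0.95

CI: (46.3 - 0.95, 46.3 + 0.95) = (45.35, 47.25)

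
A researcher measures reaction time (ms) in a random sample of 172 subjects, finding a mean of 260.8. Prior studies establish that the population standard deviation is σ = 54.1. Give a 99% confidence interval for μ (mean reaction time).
(250.17, 271.43)

z-interval (σ known):
z* = 2.576 for 99% confidence

Margin of error = z* · σ/√n = 2.576 · 54.1/√172 = 10.63

CI: (260.8 - 10.63, 260.8 + 10.63) = (250.17, 271.43)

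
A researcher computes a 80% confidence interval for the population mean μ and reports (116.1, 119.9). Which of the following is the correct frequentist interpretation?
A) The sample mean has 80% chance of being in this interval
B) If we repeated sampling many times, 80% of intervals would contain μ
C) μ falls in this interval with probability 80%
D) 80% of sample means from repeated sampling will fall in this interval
B

A) Wrong — x̄ is observed and sits in the interval by construction.
B) Correct — this is the frequentist long-run coverage interpretation.
C) Wrong — μ is fixed; the randomness lives in the interval, not in μ.
D) Wrong — coverage applies to intervals containing μ, not to future x̄ values.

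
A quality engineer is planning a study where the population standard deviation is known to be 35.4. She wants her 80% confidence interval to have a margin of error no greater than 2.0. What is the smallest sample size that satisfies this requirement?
n ≥ 515

For margin E ≤ 2.0:
n ≥ (z* · σ / E)²
n ≥ (1.282 · 35.4 / 2.0)²
n ≥ 514.90

Minimum n = 515 (rounding up)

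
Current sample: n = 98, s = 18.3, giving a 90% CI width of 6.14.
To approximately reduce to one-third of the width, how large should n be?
n ≈ 882

CI width ∝ 1/√n
To reduce width by factor 3, need √n to grow by 3 → need 3² = 9 times as many samples.

Current: n = 98, width = 6.14
New: n = 882, width ≈ 2.03

Width reduced by factor of 6.14/2.03 = 3.02.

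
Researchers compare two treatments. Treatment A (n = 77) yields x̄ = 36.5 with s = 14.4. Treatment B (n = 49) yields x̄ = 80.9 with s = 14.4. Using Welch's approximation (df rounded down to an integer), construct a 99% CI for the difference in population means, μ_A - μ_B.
(-51.31, -37.49)

Difference: x̄₁ - x̄₂ = -44.40
SE = √(s₁²/n₁ + s₂²/n₂) = √(14.4²/77 + 14.4²/49) = 2.6315
df = 102.35 → 102 (Welch–Satterthwaite, rounded down)
t* = 2.625

CI: -44.40 ± 2.625 · 2.6315 = -44.40 ± 6.91 = (-51.31, -37.49)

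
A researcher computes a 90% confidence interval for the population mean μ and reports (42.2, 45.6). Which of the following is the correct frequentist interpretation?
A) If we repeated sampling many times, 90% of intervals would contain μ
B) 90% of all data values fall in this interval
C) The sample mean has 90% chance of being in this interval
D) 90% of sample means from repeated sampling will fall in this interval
A

A) Correct — this is the frequentist long-run coverage interpretation.
B) Wrong — a CI is about the parameter μ, not individual data values.
C) Wrong — x̄ is observed and sits in the interval by construction.
D) Wrong — coverage applies to intervals containing μ, not to future x̄ values.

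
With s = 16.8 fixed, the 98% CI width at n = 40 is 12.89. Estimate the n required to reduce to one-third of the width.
n ≈ 360

CI width ∝ 1/√n
To reduce width by factor 3, need √n to grow by 3 → need 3² = 9 times as many samples.

Current: n = 40, width = 12.89
New: n = 360, width ≈ 4.14

Width reduced by factor of 12.89/4.14 = 3.11.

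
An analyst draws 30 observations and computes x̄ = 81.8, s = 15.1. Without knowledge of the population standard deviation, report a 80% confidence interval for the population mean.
(78.19, 85.41)

t-interval (σ unknown):
df = n - 1 = 29
t* = 1.311 for 80% confidence

Margin of error = t* · s/√n = 1.311 · 15.1/√30 = 3.61

CI: (78.19, 85.41)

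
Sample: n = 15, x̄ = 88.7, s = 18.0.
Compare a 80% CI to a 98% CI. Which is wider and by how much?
98% CI is wider by 11.89

df = 14
80% CI: t* = 1.345, (82.45, 94.95), width = 2 · t* · s/√n = 12.50
98% CI: t* = 2.624, (76.50, 100.90), width = 2 · t* · s/√n = 24.39

The 98% CI is wider by 24.39 - 12.50 = 11.89.
Higher confidence requires a wider interval.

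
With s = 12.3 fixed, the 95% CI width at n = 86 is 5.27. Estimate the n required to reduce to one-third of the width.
n ≈ 774

CI width ∝ 1/√n
To reduce width by factor 3, need √n to grow by 3 → need 3² = 9 times as many samples.

Current: n = 86, width = 5.27
New: n = 774, width ≈ 1.74

Width reduced by factor of 5.27/1.74 = 3.03.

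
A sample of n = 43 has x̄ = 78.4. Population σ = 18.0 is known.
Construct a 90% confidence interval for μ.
(73.88, 82.92)

z-interval (σ known):
z* = 1.645 for 90% confidence

Margin of error = z* · σ/√n = 1.645 · 18.0/√43 = 4.52

CI: (78.4 - 4.52, 78.4 + 4.52) = (73.88, 82.92)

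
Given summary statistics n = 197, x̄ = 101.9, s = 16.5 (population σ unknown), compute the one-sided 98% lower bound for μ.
μ ≥ 99.47

Lower bound (one-sided):
t* = 2.068 (one-sided for 98%)
Lower bound = x̄ - t* · s/√n = 101.9 - 2.068 · 16.5/√197 = 99.47

We are 98% confident that μ ≥ 99.47.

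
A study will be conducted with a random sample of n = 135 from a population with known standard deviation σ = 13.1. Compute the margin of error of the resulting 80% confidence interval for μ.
Margin of error = 1.45

Margin of error = z* · σ/√n
= 1.282 · 13.1/√135
= 1.282 · 13.1/11.6190
= 1.45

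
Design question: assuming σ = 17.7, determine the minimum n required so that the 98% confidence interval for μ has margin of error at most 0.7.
n ≥ 3460

For margin E ≤ 0.7:
n ≥ (z* · σ / E)²
n ≥ (2.326 · 17.7 / 0.7)²
n ≥ 3459.15

Minimum n = 3460 (rounding up)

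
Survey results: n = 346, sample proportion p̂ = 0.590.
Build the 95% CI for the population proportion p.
(0.538, 0.642)

Proportion CI:
SE = √(p̂(1-p̂)/n) = √(0.590 · 0.410 / 346) = 0.02644

z* = 1.960
Margin = z* · SE = 1.960 · 0.02644 = 0.0518

CI: 0.590 ± 0.0518 = (0.538, 0.642)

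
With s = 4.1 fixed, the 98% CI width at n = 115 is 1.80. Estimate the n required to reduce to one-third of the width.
n ≈ 1035

CI width ∝ 1/√n
To reduce width by factor 3, need √n to grow by 3 → need 3² = 9 times as many samples.

Current: n = 115, width = 1.80
New: n = 1035, width ≈ 0.59

Width reduced by factor of 1.80/0.59 = 3.05.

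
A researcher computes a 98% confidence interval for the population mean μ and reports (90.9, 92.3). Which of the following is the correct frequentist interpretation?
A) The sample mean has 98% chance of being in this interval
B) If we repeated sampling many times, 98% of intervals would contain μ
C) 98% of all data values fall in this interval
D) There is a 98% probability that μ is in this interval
B

A) Wrong — x̄ is observed and sits in the interval by construction.
B) Correct — this is the frequentist long-run coverage interpretation.
C) Wrong — a CI is about the parameter μ, not individual data values.
D) Wrong — μ is fixed; the randomness lives in the interval, not in μ.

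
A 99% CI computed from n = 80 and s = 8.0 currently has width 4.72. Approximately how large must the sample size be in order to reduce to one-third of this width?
n ≈ 720

CI width ∝ 1/√n
To reduce width by factor 3, need √n to grow by 3 → need 3² = 9 times as many samples.

Current: n = 80, width = 4.72
New: n = 720, width ≈ 1.54

Width reduced by factor of 4.72/1.54 = 3.06.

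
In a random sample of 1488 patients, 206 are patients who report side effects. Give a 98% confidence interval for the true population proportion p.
(0.118, 0.159)

Proportion CI:
p̂ = 206/1488 = 0.13844
SE = √(p̂(1-p̂)/n) = √(0.13844 · 0.86156 / 1488) = 0.00895

z* = 2.326
Margin = z* · SE = 2.326 · 0.00895 = 0.0208

CI: 0.13844 ± 0.0208 = (0.118, 0.159)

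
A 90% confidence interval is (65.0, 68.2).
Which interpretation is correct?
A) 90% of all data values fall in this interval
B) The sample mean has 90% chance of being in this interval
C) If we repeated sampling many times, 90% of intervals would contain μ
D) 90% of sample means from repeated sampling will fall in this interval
C

A) Wrong — a CI is about the parameter μ, not individual data values.
B) Wrong — x̄ is observed and sits in the interval by construction.
C) Correct — this is the frequentist long-run coverage interpretation.
D) Wrong — coverage applies to intervals containing μ, not to future x̄ values.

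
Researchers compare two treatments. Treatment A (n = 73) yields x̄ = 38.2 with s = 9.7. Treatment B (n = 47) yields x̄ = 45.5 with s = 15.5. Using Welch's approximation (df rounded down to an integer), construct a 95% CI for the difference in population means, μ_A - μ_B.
(-12.35, -2.25)

Difference: x̄₁ - x̄₂ = -7.30
SE = √(s₁²/n₁ + s₂²/n₂) = √(9.7²/73 + 15.5²/47) = 2.5299
df = 69.31 → 69 (Welch–Satterthwaite, rounded down)
t* = 1.995

CI: -7.30 ± 1.995 · 2.5299 = -7.30 ± 5.05 = (-12.35, -2.25)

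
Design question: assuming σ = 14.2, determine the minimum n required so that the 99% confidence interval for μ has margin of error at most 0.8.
n ≥ 2091

For margin E ≤ 0.8:
n ≥ (z* · σ / E)²
n ≥ (2.576 · 14.2 / 0.8)²
n ≥ 2090.68

Minimum n = 2091 (rounding up)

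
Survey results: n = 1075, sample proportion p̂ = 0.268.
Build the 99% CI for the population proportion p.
(0.233, 0.303)

Proportion CI:
SE = √(p̂(1-p̂)/n) = √(0.268 · 0.732 / 1075) = 0.01351

z* = 2.576
Margin = z* · SE = 2.576 · 0.01351 = 0.0348

CI: 0.268 ± 0.0348 = (0.233, 0.303)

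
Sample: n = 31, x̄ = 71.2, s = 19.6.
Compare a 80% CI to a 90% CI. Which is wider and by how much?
90% CI is wider by 2.73

df = 30
80% CI: t* = 1.310, (66.59, 75.81), width = 2 · t* · s/√n = 9.22
90% CI: t* = 1.697, (65.23, 77.17), width = 2 · t* · s/√n = 11.95

The 90% CI is wider by 11.95 - 9.22 = 2.73.
Higher confidence requires a wider interval.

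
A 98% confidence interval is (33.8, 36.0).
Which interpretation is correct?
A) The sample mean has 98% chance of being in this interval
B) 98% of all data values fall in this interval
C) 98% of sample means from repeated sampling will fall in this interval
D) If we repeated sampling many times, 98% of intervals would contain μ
D

A) Wrong — x̄ is observed and sits in the interval by construction.
B) Wrong — a CI is about the parameter μ, not individual data values.
C) Wrong — coverage applies to intervals containing μ, not to future x̄ values.
D) Correct — this is the frequentist long-run coverage interpretation.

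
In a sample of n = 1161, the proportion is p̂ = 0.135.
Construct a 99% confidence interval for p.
(0.109, 0.161)

Proportion CI:
SE = √(p̂(1-p̂)/n) = √(0.135 · 0.865 / 1161) = 0.01003

z* = 2.576
Margin = z* · SE = 2.576 · 0.01003 = 0.0258

CI: 0.135 ± 0.0258 = (0.109, 0.161)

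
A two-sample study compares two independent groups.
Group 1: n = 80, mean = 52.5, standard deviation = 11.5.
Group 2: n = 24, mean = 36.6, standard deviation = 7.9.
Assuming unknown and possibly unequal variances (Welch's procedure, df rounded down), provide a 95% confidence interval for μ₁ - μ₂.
(11.77, 20.03)

Difference: x̄₁ - x̄₂ = 15.90
SE = √(s₁²/n₁ + s₂²/n₂) = √(11.5²/80 + 7.9²/24) = 2.0624
df = 55.06 → 55 (Welch–Satterthwaite, rounded down)
t* = 2.004

CI: 15.90 ± 2.004 · 2.0624 = 15.90 ± 4.13 = (11.77, 20.03)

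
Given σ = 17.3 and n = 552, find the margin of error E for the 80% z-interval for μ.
Margin of error = 0.94

Margin of error = z* · σ/√n
= 1.282 · 17.3/√552
= 1.282 · 17.3/23.4947
= 0.94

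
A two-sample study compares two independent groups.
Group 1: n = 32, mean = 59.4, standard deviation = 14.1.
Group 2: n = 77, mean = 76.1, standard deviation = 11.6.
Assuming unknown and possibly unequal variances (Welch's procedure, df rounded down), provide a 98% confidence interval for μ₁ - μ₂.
(-23.49, -9.91)

Difference: x̄₁ - x̄₂ = -16.70
SE = √(s₁²/n₁ + s₂²/n₂) = √(14.1²/32 + 11.6²/77) = 2.8214
df = 49.30 → 49 (Welch–Satterthwaite, rounded down)
t* = 2.405

CI: -16.70 ± 2.405 · 2.8214 = -16.70 ± 6.79 = (-23.49, -9.91)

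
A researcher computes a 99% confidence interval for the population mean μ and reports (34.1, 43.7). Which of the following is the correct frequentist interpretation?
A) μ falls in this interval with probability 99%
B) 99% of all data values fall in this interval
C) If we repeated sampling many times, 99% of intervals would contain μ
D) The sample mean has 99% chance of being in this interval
C

A) Wrong — μ is fixed; the randomness lives in the interval, not in μ.
B) Wrong — a CI is about the parameter μ, not individual data values.
C) Correct — this is the frequentist long-run coverage interpretation.
D) Wrong — x̄ is observed and sits in the interval by construction.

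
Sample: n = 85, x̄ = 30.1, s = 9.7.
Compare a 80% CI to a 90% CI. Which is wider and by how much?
90% CI is wider by 0.78

df = 84
80% CI: t* = 1.292, (28.74, 31.46), width = 2 · t* · s/√n = 2.72
90% CI: t* = 1.663, (28.35, 31.85), width = 2 · t* · s/√n = 3.50

The 90% CI is wider by 3.50 - 2.72 = 0.78.
Higher confidence requires a wider interval.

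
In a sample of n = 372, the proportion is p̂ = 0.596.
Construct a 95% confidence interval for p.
(0.546, 0.646)

Proportion CI:
SE = √(p̂(1-p̂)/n) = √(0.596 · 0.404 / 372) = 0.02544

z* = 1.960
Margin = z* · SE = 1.960 · 0.02544 = 0.0499

CI: 0.596 ± 0.0499 = (0.546, 0.646)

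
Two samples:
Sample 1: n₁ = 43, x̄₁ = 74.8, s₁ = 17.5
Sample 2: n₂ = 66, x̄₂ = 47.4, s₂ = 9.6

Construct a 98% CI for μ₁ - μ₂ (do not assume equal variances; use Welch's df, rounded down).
(20.42, 34.38)

Difference: x̄₁ - x̄₂ = 27.40
SE = √(s₁²/n₁ + s₂²/n₂) = √(17.5²/43 + 9.6²/66) = 2.9186
df = 58.63 → 58 (Welch–Satterthwaite, rounded down)
t* = 2.392

CI: 27.40 ± 2.392 · 2.9186 = 27.40 ± 6.98 = (20.42, 34.38)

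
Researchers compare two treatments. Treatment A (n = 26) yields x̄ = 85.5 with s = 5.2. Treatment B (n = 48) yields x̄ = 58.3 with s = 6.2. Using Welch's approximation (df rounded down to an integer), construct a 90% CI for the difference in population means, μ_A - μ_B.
(24.93, 29.47)

Difference: x̄₁ - x̄₂ = 27.20
SE = √(s₁²/n₁ + s₂²/n₂) = √(5.2²/26 + 6.2²/48) = 1.3568
df = 59.54 → 59 (Welch–Satterthwaite, rounded down)
t* = 1.671

CI: 27.20 ± 1.671 · 1.3568 = 27.20 ± 2.27 = (24.93, 29.47)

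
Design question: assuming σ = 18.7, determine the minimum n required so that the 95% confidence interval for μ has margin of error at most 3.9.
n ≥ 89

For margin E ≤ 3.9:
n ≥ (z* · σ / E)²
n ≥ (1.960 · 18.7 / 3.9)²
n ≥ 88.32

Minimum n = 89 (rounding up)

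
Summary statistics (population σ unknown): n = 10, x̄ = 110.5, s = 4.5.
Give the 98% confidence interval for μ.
(106.49, 114.51)

t-interval (σ unknown):
df = n - 1 = 9
t* = 2.821 for 98% confidence

Margin of error = t* · s/√n = 2.821 · 4.5/√10 = 4.01

CI: (106.49, 114.51)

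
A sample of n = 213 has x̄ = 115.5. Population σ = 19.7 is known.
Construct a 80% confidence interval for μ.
(113.77, 117.23)

z-interval (σ known):
z* = 1.282 for 80% confidence

Margin of error = z* · σ/√n = 1.282 · 19.7/√213 = 1.73

CI: (115.5 - 1.73, 115.5 + 1.73) = (113.77, 117.23)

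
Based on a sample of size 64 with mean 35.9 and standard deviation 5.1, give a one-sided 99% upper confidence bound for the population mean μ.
μ ≤ 37.42

Upper bound (one-sided):
t* = 2.387 (one-sided for 99%)
Upper bound = x̄ + t* · s/√n = 35.9 + 2.387 · 5.1/√64 = 37.42

We are 99% confident that μ ≤ 37.42.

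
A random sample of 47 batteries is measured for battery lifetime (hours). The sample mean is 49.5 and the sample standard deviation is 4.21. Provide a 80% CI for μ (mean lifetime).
(48.70, 50.30)

t-interval (σ unknown):
df = n - 1 = 46
t* = 1.300 for 80% confidence

Margin of error = t* · s/√n = 1.300 · 4.21/√47 = 0.80

CI: (48.70, 50.30)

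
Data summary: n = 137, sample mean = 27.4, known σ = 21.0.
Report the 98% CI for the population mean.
(23.23, 31.57)

z-interval (σ known):
z* = 2.326 for 98% confidence

Margin of error = z* · σ/√n = 2.326 · 21.0/√137 = 4.17

CI: (27.4 - 4.17, 27.4 + 4.17) = (23.23, 31.57)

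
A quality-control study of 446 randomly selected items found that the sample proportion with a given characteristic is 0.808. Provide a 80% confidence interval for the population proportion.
(0.784, 0.832)

Proportion CI:
SE = √(p̂(1-p̂)/n) = √(0.808 · 0.192 / 446) = 0.01865

z* = 1.282
Margin = z* · SE = 1.282 · 0.01865 = 0.0239

CI: 0.808 ± 0.0239 = (0.784, 0.832)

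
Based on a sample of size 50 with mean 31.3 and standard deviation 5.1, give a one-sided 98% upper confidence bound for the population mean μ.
μ ≤ 32.82

Upper bound (one-sided):
t* = 2.110 (one-sided for 98%)
Upper bound = x̄ + t* · s/√n = 31.3 + 2.110 · 5.1/√50 = 32.82

We are 98% confident that μ ≤ 32.82.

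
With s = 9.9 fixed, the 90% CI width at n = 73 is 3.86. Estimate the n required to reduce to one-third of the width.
n ≈ 657

CI width ∝ 1/√n
To reduce width by factor 3, need √n to grow by 3 → need 3² = 9 times as many samples.

Current: n = 73, width = 3.86
New: n = 657, width ≈ 1.27

Width reduced by factor of 3.86/1.27 = 3.04.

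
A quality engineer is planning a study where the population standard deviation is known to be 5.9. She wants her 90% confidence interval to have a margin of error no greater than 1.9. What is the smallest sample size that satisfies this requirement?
n ≥ 27

For margin E ≤ 1.9:
n ≥ (z* · σ / E)²
n ≥ (1.645 · 5.9 / 1.9)²
n ≥ 26.09

Minimum n = 27 (rounding up)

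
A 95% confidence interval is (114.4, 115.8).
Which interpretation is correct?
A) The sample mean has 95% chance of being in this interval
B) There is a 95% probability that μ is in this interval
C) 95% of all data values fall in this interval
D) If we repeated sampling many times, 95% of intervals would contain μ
D

A) Wrong — x̄ is observed and sits in the interval by construction.
B) Wrong — μ is fixed; the randomness lives in the interval, not in μ.
C) Wrong — a CI is about the parameter μ, not individual data values.
D) Correct — this is the frequentist long-run coverage interpretation.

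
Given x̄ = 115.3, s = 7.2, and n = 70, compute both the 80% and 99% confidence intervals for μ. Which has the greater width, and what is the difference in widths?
99% CI is wider by 2.33

df = 69
80% CI: t* = 1.294, (114.19, 116.41), width = 2 · t* · s/√n = 2.23
99% CI: t* = 2.649, (113.02, 117.58), width = 2 · t* · s/√n = 4.56

The 99% CI is wider by 4.56 - 2.23 = 2.33.
Higher confidence requires a wider interval.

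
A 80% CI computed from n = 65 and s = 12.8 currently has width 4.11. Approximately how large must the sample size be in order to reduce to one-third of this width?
n ≈ 585

CI width ∝ 1/√n
To reduce width by factor 3, need √n to grow by 3 → need 3² = 9 times as many samples.

Current: n = 65, width = 4.11
New: n = 585, width ≈ 1.36

Width reduced by factor of 4.11/1.36 = 3.02.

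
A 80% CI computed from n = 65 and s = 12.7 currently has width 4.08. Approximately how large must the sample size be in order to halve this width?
n ≈ 260

CI width ∝ 1/√n
To reduce width by factor 2, need √n to grow by 2 → need 2² = 4 times as many samples.

Current: n = 65, width = 4.08
New: n = 260, width ≈ 2.02

Width reduced by factor of 4.08/2.02 = 2.02.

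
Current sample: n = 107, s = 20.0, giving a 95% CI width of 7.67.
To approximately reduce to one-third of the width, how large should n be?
n ≈ 963

CI width ∝ 1/√n
To reduce width by factor 3, need √n to grow by 3 → need 3² = 9 times as many samples.

Current: n = 107, width = 7.67
New: n = 963, width ≈ 2.53

Width reduced by factor of 7.67/2.53 = 3.03.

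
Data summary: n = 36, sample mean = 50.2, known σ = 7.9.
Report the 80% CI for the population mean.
(48.51, 51.89)

z-interval (σ known):
z* = 1.282 for 80% confidence

Margin of error = z* · σ/√n = 1.282 · 7.9/√36 = 1.69

CI: (50.2 - 1.69, 50.2 + 1.69) = (48.51, 51.89)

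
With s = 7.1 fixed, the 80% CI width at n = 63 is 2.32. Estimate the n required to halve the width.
n ≈ 252

CI width ∝ 1/√n
To reduce width by factor 2, need √n to grow by 2 → need 2² = 4 times as many samples.

Current: n = 63, width = 2.32
New: n = 252, width ≈ 1.15

Width reduced by factor of 2.32/1.15 = 2.02.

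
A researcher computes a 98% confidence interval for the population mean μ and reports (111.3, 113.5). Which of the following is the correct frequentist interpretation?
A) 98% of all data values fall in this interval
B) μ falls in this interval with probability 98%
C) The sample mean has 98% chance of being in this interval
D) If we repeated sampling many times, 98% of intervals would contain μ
D

A) Wrong — a CI is about the parameter μ, not individual data values.
B) Wrong — μ is fixed; the randomness lives in the interval, not in μ.
C) Wrong — x̄ is observed and sits in the interval by construction.
D) Correct — this is the frequentist long-run coverage interpretation.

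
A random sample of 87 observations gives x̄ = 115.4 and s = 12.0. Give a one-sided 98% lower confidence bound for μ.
μ ≥ 112.72

Lower bound (one-sided):
t* = 2.085 (one-sided for 98%)
Lower bound = x̄ - t* · s/√n = 115.4 - 2.085 · 12.0/√87 = 112.72

We are 98% confident that μ ≥ 112.72.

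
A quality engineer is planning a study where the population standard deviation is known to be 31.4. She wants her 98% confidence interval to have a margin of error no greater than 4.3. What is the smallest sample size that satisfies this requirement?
n ≥ 289

For margin E ≤ 4.3:
n ≥ (z* · σ / E)²
n ≥ (2.326 · 31.4 / 4.3)²
n ≥ 288.50

Minimum n = 289 (rounding up)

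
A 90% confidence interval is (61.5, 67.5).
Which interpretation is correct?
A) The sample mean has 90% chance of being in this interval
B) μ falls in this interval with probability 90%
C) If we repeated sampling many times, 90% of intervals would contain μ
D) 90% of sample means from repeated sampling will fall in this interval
C

A) Wrong — x̄ is observed and sits in the interval by construction.
B) Wrong — μ is fixed; the randomness lives in the interval, not in μ.
C) Correct — this is the frequentist long-run coverage interpretation.
D) Wrong — coverage applies to intervals containing μ, not to future x̄ values.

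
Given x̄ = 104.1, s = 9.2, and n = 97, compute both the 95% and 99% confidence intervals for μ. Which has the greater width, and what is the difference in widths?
99% CI is wider by 1.20

df = 96
95% CI: t* = 1.985, (102.25, 105.95), width = 2 · t* · s/√n = 3.71
99% CI: t* = 2.628, (101.65, 106.55), width = 2 · t* · s/√n = 4.91

The 99% CI is wider by 4.91 - 3.71 = 1.20.
Higher confidence requires a wider interval.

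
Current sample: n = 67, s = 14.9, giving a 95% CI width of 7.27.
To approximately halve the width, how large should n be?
n ≈ 268

CI width ∝ 1/√n
To reduce width by factor 2, need √n to grow by 2 → need 2² = 4 times as many samples.

Current: n = 67, width = 7.27
New: n = 268, width ≈ 3.58

Width reduced by factor of 7.27/3.58 = 2.03.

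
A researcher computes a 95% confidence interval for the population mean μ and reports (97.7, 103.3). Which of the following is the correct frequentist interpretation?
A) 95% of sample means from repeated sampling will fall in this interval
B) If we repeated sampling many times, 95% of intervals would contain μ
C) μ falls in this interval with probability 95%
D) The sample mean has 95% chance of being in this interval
B

A) Wrong — coverage applies to intervals containing μ, not to future x̄ values.
B) Correct — this is the frequentist long-run coverage interpretation.
C) Wrong — μ is fixed; the randomness lives in the interval, not in μ.
D) Wrong — x̄ is observed and sits in the interval by construction.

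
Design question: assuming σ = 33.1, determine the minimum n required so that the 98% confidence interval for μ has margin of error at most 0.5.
n ≥ 23711

For margin E ≤ 0.5:
n ≥ (z* · σ / E)²
n ≥ (2.326 · 33.1 / 0.5)²
n ≥ 23710.21

Minimum n = 23711 (rounding up)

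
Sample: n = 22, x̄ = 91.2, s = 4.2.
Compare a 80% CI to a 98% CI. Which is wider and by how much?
98% CI is wider by 2.14

df = 21
80% CI: t* = 1.323, (90.02, 92.38), width = 2 · t* · s/√n = 2.37
98% CI: t* = 2.518, (88.95, 93.45), width = 2 · t* · s/√n = 4.51

The 98% CI is wider by 4.51 - 2.37 = 2.14.
Higher confidence requires a wider interval.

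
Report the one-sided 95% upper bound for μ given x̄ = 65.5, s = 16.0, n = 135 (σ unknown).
μ ≤ 67.78

Upper bound (one-sided):
t* = 1.656 (one-sided for 95%)
Upper bound = x̄ + t* · s/√n = 65.5 + 1.656 · 16.0/√135 = 67.78

We are 95% confident that μ ≤ 67.78.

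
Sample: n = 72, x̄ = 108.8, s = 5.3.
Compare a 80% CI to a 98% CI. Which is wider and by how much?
98% CI is wider by 1.35

df = 71
80% CI: t* = 1.294, (107.99, 109.61), width = 2 · t* · s/√n = 1.62
98% CI: t* = 2.380, (107.31, 110.29), width = 2 · t* · s/√n = 2.97

The 98% CI is wider by 2.97 - 1.62 = 1.35.
Higher confidence requires a wider interval.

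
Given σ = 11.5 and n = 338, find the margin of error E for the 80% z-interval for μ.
Margin of error = 0.80

Margin of error = z* · σ/√n
= 1.282 · 11.5/√338
= 1.282 · 11.5/18.3848
= 0.80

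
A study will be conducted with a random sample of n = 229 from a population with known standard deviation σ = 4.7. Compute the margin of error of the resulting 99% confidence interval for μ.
Margin of error = 0.80

Margin of error = z* · σ/√n
= 2.576 · 4.7/√229
= 2.576 · 4.7/15.1327
= 0.80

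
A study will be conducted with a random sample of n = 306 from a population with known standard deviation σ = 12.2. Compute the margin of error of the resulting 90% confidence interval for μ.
Margin of error = 1.15

Margin of error = z* · σ/√n
= 1.645 · 12.2/√306
= 1.645 · 12.2/17.4929
= 1.15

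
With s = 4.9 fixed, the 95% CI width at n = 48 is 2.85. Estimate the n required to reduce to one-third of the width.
n ≈ 432

CI width ∝ 1/√n
To reduce width by factor 3, need √n to grow by 3 → need 3² = 9 times as many samples.

Current: n = 48, width = 2.85
New: n = 432, width ≈ 0.93

Width reduced by factor of 2.85/0.93 = 3.06.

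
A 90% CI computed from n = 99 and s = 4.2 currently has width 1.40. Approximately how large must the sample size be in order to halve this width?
n ≈ 396

CI width ∝ 1/√n
To reduce width by factor 2, need √n to grow by 2 → need 2² = 4 times as many samples.

Current: n = 99, width = 1.40
New: n = 396, width ≈ 0.70

Width reduced by factor of 1.40/0.70 = 2.00.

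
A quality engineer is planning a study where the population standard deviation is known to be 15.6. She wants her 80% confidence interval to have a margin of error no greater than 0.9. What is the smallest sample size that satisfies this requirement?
n ≥ 494

For margin E ≤ 0.9:
n ≥ (z* · σ / E)²
n ≥ (1.282 · 15.6 / 0.9)²
n ≥ 493.79

Minimum n = 494 (rounding up)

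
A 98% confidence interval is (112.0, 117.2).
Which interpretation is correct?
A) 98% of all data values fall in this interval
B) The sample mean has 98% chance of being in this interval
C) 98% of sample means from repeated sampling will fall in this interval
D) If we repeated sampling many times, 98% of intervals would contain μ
D

A) Wrong — a CI is about the parameter μ, not individual data values.
B) Wrong — x̄ is observed and sits in the interval by construction.
C) Wrong — coverage applies to intervals containing μ, not to future x̄ values.
D) Correct — this is the frequentist long-run coverage interpretation.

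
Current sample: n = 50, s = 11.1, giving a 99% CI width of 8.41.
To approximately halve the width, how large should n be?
n ≈ 200

CI width ∝ 1/√n
To reduce width by factor 2, need √n to grow by 2 → need 2² = 4 times as many samples.

Current: n = 50, width = 8.41
New: n = 200, width ≈ 4.08

Width reduced by factor of 8.41/4.08 = 2.06.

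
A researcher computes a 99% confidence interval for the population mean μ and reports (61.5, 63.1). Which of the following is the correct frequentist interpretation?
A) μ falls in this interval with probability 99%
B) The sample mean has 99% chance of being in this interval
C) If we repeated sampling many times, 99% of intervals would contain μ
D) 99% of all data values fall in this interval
C

A) Wrong — μ is fixed; the randomness lives in the interval, not in μ.
B) Wrong — x̄ is observed and sits in the interval by construction.
C) Correct — this is the frequentist long-run coverage interpretation.
D) Wrong — a CI is about the parameter μ, not individual data values.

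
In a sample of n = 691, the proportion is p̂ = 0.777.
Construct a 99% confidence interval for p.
(0.736, 0.818)

Proportion CI:
SE = √(p̂(1-p̂)/n) = √(0.777 · 0.223 / 691) = 0.01584

z* = 2.576
Margin = z* · SE = 2.576 · 0.01584 = 0.0408

CI: 0.777 ± 0.0408 = (0.736, 0.818)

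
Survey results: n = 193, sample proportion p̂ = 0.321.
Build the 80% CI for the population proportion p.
(0.278, 0.364)

Proportion CI:
SE = √(p̂(1-p̂)/n) = √(0.321 · 0.679 / 193) = 0.03361

z* = 1.282
Margin = z* · SE = 1.282 · 0.03361 = 0.0431

CI: 0.321 ± 0.0431 = (0.278, 0.364)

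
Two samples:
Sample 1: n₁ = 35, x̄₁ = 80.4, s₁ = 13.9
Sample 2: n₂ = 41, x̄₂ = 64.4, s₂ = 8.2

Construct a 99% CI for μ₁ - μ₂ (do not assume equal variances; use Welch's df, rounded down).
(8.85, 23.15)

Difference: x̄₁ - x̄₂ = 16.00
SE = √(s₁²/n₁ + s₂²/n₂) = √(13.9²/35 + 8.2²/41) = 2.6759
df = 53.21 → 53 (Welch–Satterthwaite, rounded down)
t* = 2.672

CI: 16.00 ± 2.672 · 2.6759 = 16.00 ± 7.15 = (8.85, 23.15)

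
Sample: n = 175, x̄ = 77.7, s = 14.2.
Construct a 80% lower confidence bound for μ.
μ ≥ 76.79

Lower bound (one-sided):
t* = 0.844 (one-sided for 80%)
Lower bound = x̄ - t* · s/√n = 77.7 - 0.844 · 14.2/√175 = 76.79

We are 80% confident that μ ≥ 76.79.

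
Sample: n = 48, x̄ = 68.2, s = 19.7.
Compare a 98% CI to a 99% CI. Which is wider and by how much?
99% CI is wider by 1.58

df = 47
98% CI: t* = 2.408, (61.35, 75.05), width = 2 · t* · s/√n = 13.69
99% CI: t* = 2.685, (60.57, 75.83), width = 2 · t* · s/√n = 15.27

The 99% CI is wider by 15.27 - 13.69 = 1.58.
Higher confidence requires a wider interval.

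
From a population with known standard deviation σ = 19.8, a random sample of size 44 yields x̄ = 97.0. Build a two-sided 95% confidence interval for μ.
(91.15, 102.85)

z-interval (σ known):
z* = 1.960 for 95% confidence

Margin of error = z* · σ/√n = 1.960 · 19.8/√44 = 5.85

CI: (97.0 - 5.85, 97.0 + 5.85) = (91.15, 102.85)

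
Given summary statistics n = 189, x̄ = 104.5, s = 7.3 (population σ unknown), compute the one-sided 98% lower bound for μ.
μ ≥ 103.40

Lower bound (one-sided):
t* = 2.068 (one-sided for 98%)
Lower bound = x̄ - t* · s/√n = 104.5 - 2.068 · 7.3/√189 = 103.40

We are 98% confident that μ ≥ 103.40.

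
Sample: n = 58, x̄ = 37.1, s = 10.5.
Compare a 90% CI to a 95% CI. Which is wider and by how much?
95% CI is wider by 0.91

df = 57
90% CI: t* = 1.672, (34.79, 39.41), width = 2 · t* · s/√n = 4.61
95% CI: t* = 2.002, (34.34, 39.86), width = 2 · t* · s/√n = 5.52

The 95% CI is wider by 5.52 - 4.61 = 0.91.
Higher confidence requires a wider interval.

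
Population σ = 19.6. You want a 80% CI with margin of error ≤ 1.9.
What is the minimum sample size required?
n ≥ 175

For margin E ≤ 1.9:
n ≥ (z* · σ / E)²
n ≥ (1.282 · 19.6 / 1.9)²
n ≥ 174.90

Minimum n = 175 (rounding up)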